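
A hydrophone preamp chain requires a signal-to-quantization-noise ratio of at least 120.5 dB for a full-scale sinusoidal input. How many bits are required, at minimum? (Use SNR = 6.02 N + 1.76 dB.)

20 bits

N ≥ (120.5 − 1.76)/6.02 = 19.724 → N_min = 20.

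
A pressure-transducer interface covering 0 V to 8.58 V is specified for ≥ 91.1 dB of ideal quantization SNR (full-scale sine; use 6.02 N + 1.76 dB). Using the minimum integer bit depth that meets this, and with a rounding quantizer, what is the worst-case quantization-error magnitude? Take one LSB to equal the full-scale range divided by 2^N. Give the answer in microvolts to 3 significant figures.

Full-scale range = 8.58 V.
Solving 6.02 N ≥ 91.1 − 1.76: N ≥ 14.841. Round up → N = 15.
One LSB is 8.58 V / 32768 = 261.84 µV.
|e|_max = LSB/2 = 131 µV.

131 µV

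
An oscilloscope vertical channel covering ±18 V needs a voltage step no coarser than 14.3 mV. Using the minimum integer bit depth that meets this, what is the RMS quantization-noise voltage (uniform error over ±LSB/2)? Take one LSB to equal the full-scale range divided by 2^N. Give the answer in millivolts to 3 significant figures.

Full-scale range = 18 V − (-18 V) = 36 V.
Required number of levels: 36/14.3 mV = 2517.5; smallest N with 2^N ≥ that is 12.
LSB = 36 V ÷ 2^12 = 36/4096 V = 8.7891 mV.
RMS noise = LSB/√12 = 2.54 mV.

2.54 mV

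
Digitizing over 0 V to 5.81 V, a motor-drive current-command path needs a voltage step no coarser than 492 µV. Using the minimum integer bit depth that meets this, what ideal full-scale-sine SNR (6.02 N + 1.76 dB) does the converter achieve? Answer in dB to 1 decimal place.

Span = 5.81 V.
Levels needed ≥ 5.81/492 µV = 11810. 2^14 = 16384 suffices, so N_min = 14.
SNR = 6.02 × 14 + 1.76 = 86.04 dB.

86.0 dB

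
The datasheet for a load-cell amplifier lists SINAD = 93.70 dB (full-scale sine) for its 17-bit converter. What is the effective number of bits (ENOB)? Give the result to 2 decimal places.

Inverting SNR = 6.02 N + 1.76: N_eff = (93.70 − 1.76)/6.02 = 15.2724.

15.27 bits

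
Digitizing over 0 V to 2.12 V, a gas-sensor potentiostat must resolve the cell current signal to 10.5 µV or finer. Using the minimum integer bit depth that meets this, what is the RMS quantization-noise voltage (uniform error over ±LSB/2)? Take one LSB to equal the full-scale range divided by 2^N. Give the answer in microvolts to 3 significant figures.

Span = 2.12 V.
Need 2^N ≥ 2.12 V / 10.5 µV = 201900 → N_min = 18.
LSB = 2.12 V / 2^18 = 8.0872 µV.
σ_q = LSB/√12 = 8.0872 µV/3.4641 = 2.33 µV.

2.33 µV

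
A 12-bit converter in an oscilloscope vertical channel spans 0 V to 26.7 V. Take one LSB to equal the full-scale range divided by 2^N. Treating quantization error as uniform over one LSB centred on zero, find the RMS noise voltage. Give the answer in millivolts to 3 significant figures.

Span = 26.7 V.
Step size = 26.7/4096 V = 6.5186 mV.
RMS of a uniform error over width LSB is LSB/√12 = 1.88 mV.

1.88 mV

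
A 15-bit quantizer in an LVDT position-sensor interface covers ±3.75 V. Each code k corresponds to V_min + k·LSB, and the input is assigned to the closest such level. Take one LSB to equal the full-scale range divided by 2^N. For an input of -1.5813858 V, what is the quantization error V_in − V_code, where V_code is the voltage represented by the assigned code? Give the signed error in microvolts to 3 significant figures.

Full-scale range = 3.75 V − (-3.75 V) = 7.5 V. LSB = 7.5 V / 2^15 ≈ 228.9 µV.
(V_in − V_min)/LSB = (-1.5813858 − (-3.75)) × 32768/7.5 = 9474.8200 → nearest code k = 9475.
Reconstructed level: -3.75 + 9475 × 7.5/32768 V = -1.5813446045 V.
Error = V_in − V_code = -1.5813858 − (-1.5813446045) = −41.2 µV.

−41.2 µV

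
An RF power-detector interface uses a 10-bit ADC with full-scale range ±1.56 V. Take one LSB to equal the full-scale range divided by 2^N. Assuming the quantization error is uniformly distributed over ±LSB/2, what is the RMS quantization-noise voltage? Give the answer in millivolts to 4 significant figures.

0.8796 mV

The full-scale span is 1.56 − (-1.56) = 3.12 V.
One LSB is 3.12 V / 1024 = 3.04688 mV.
For a uniform distribution on [−LSB/2, +LSB/2], V_rms = LSB/√12 = 3.04688 mV/3.4641 = 0.8796 mV.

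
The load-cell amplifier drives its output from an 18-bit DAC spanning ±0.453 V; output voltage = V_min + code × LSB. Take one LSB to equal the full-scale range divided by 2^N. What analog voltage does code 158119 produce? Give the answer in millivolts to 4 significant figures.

93.48 mV

Span: 0.453 V − (-0.453 V) = 0.906 V. LSB = 0.906 V / 2^18.
Output = V_min + (158119/262144) × range = -0.453 + 0.603176 × 0.906 V
      = -0.453 V + 0.546478 V = 0.0934776 V.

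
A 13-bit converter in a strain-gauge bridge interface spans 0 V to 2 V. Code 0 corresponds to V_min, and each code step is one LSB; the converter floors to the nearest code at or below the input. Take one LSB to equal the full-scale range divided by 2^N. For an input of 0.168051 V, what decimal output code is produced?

688

V_FS = 2 V. LSB = 2 V / 2^13 ≈ 244.1 µV.
V_in − V_min = 0.168051 − (0) = 0.168051 V.
Divide by LSB: 0.168051 × 8192/2 = 688.3369.
Truncating gives code 688.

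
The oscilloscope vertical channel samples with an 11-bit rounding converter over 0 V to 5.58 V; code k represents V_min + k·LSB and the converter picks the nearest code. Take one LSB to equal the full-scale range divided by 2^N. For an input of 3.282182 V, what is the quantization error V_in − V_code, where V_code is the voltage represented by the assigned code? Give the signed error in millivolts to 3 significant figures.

Range is 5.58 V. LSB = 5.58 V / 2^11 ≈ 2.725 mV.
(3.282182 − (0)) / LSB = 3.282182 × 2048/5.58 = 1204.6431. Nearest integer: k = 1205.
V_code = V_min + k × range/2^11 = 0 + 1205 × 5.58/2048 = 3.283154297 V.
V_in − V_code = 3.282182 − (3.283154297) = −0.972 mV.

−0.972 mV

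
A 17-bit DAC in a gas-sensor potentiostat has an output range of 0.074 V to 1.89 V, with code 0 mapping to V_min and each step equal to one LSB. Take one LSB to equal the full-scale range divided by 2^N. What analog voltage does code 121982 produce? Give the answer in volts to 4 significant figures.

1.764 V

Range = 1.89 − (0.074) = 1.816 V. LSB = 1.816 V / 2^17.
V_out = 0.074 + 121982 × (1.816/131072) V
      = 0.074 + 1.69006 = 1.76406 V.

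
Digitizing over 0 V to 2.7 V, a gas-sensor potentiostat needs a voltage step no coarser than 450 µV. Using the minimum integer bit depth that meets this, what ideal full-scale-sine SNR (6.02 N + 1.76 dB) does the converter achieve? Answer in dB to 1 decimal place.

80.0 dB

V_FS = 2.7 V.
Need 2^N ≥ 2.7 V / 450 µV = 6000 → N_min = 13.
6.02(13) + 1.76 = 80.02 dB.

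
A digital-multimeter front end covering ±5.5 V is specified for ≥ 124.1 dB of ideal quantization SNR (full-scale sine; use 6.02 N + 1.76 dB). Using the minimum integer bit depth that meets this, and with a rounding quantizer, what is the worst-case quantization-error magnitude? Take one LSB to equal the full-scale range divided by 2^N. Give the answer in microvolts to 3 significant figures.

2.62 µV

Full-scale range = 5.5 V − (-5.5 V) = 11 V.
Required N = ⌈(124.1 − 1.76)/6.02⌉ = ⌈20.322⌉ = 21.
LSB = 11 V / 2^21 = 5.2452 µV.
Half an LSB is 2.62 µV.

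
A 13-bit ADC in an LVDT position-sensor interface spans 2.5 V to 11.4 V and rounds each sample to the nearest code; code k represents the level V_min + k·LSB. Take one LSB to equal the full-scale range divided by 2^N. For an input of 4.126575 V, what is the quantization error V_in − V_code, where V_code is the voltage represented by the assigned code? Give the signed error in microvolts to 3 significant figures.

Full-scale range = 11.4 V − (2.5 V) = 8.9 V. LSB = 8.9 V / 2^13 ≈ 1.086 mV.
Position in LSBs: (4.126575 − (2.5)) × 8192/8.9 = 1497.1800; rounding gives k = 1497.
V_code = V_min + k × range/2^13 = 2.5 + 1497 × 8.9/8192 = 4.126379395 V.
Error = V_in − V_code = 4.126575 − (4.126379395) = +196 µV.

+196 µV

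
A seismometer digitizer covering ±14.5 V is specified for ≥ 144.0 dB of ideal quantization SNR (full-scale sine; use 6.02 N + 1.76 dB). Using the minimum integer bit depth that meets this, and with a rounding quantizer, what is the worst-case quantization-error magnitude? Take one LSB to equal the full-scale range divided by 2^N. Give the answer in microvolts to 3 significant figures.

The full-scale span is 14.5 − (-14.5) = 29 V.
Solving 6.02 N ≥ 144.0 − 1.76: N ≥ 23.628. Round up → N = 24.
Step size = 29/16777216 V = 1.7285 µV.
Half an LSB is 0.864 µV.

0.864 µV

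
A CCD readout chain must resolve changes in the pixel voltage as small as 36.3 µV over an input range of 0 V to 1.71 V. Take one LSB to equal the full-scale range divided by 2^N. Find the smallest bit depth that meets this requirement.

V_FS = 1.71 V.
1.71 V / 36.3 µV = 47110. Since 2^15 = 32768 and 2^16 = 65536, N = 16.

16 bits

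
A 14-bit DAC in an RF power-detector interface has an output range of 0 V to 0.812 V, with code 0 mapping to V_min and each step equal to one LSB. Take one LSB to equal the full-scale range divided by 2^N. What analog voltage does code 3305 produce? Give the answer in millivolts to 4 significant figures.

163.8 mV

Full-scale range = 0.812 V. LSB = 0.812 V / 2^14.
V_out = V_min + code × LSB = 0 V + 3305 × 0.812 V / 16384
      = 0 V + 0.163798 V = 0.163798 V.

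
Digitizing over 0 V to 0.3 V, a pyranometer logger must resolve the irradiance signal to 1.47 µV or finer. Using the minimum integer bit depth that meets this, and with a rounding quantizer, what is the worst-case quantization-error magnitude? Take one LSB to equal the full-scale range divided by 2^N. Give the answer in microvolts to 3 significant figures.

0.572 µV

Span = 0.3 V.
0.3 V / 1.47 µV = 204100. Since 2^17 = 131072 and 2^18 = 262144, N = 18.
Step size = 0.3/262144 V = 1.1444 µV.
Half an LSB is 0.572 µV.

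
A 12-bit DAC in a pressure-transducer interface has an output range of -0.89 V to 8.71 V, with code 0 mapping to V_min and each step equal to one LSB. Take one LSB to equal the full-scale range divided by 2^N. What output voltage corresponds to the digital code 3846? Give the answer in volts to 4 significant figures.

Full-scale range = 8.71 V − (-0.89 V) = 9.6 V. LSB = 9.6 V / 2^12.
V_out = V_min + code × LSB = -0.89 V + 3846 × 9.6 V / 4096
      = -0.89 + 9.01406 = 8.12406 V.

8.124 V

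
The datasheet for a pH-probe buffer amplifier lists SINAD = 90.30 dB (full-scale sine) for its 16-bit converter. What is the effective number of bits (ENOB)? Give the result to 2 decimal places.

ENOB = (SINAD − 1.76) / 6.02 = (90.30 − 1.76) / 6.02 = 88.54 / 6.02 = 14.7076.

14.71 bits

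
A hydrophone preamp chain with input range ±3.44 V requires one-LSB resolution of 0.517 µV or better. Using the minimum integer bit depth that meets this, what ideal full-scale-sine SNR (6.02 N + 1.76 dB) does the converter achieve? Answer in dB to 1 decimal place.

146.2 dB

Span: 3.44 V − (-3.44 V) = 6.88 V.
Required number of levels: 6.88/0.517 µV = 1.3308e7; smallest N with 2^N ≥ that is 24.
6.02(24) + 1.76 = 146.24 dB.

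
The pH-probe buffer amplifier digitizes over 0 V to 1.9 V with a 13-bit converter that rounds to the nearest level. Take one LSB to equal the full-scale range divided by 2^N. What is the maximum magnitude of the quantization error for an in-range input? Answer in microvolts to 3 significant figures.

V_FS = 1.9 V.
Step size = 1.9/8192 V = 231.93 µV.
A rounding quantizer has |error| ≤ LSB/2 = 116 µV.

116 µV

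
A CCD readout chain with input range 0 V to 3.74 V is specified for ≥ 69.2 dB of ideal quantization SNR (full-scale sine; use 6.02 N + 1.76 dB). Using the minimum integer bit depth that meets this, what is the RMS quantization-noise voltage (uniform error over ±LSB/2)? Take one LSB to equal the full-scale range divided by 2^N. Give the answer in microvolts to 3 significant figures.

264 µV

V_FS = 3.74 V.
N ≥ (69.2 − 1.76)/6.02 = 11.203 → N_min = 12.
Step size = 3.74/4096 V = 0.91309 mV.
σ_q = LSB/√12 = 0.91309 mV/3.4641 = 264 µV.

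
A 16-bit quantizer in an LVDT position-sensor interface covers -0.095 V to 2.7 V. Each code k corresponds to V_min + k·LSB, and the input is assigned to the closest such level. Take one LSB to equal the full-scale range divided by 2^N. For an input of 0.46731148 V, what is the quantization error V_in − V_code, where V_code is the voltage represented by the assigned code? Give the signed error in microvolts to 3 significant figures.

Span: 2.7 V − (-0.095 V) = 2.795 V. LSB = 2.795 V / 2^16 ≈ 42.65 µV.
(V_in − V_min)/LSB = (0.46731148 − (-0.095)) × 65536/2.795 = 13184.8462 → nearest code k = 13185.
V_code = V_min + k × range/2^16 = -0.095 + 13185 × 2.795/65536 = 0.46731803894 V.
Error = V_in − V_code = 0.46731148 − (0.46731803894) = −6.56 µV.

−6.56 µV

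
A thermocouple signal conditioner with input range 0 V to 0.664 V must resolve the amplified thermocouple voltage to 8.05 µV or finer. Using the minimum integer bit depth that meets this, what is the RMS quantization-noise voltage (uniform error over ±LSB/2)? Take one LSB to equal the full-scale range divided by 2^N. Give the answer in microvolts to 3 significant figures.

Range is 0.664 V.
Required number of levels: 0.664/8.05 µV = 82484; smallest N with 2^N ≥ that is 17.
Step size = 0.664/131072 V = 5.0659 µV.
RMS noise = LSB/√12 = 1.46 µV.

1.46 µV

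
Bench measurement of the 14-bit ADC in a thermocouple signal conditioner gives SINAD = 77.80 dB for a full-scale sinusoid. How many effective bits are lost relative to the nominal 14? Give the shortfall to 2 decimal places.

Effective bits = (77.80 − 1.76)/6.02 = 12.6312.
Lost resolution: 14 − 12.6312 = 1.3688 bits.

1.37 bits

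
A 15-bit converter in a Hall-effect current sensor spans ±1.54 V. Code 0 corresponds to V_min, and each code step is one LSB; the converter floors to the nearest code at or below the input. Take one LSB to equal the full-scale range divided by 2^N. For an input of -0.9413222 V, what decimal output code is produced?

The full-scale span is 1.54 − (-1.54) = 3.08 V. LSB = 3.08 V / 2^15 ≈ 93.99 µV.
code = ⌊(V_in − V_min)/LSB⌋ = ⌊(V_in − V_min) × 2^15 / range⌋
     = ⌊(-0.9413222 − (-1.54)) × 32768 / 3.08⌋ = ⌊0.5986778 × 32768/3.08⌋
     = ⌊6369.310⌋ = 6369.

6369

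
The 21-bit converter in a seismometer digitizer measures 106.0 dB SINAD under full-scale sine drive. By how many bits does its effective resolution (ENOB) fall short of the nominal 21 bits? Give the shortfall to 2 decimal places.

3.68 bits

Effective bits = (106.0 − 1.76)/6.02 = 17.3156.
Lost resolution: 21 − 17.3156 = 3.6844 bits.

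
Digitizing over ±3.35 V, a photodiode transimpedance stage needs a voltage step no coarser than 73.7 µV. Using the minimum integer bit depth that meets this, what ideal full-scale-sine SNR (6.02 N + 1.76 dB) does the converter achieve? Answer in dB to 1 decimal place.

104.1 dB

Full-scale range = 3.35 V − (-3.35 V) = 6.7 V.
Required number of levels: 6.7/73.7 µV = 90909; smallest N with 2^N ≥ that is 17.
SNR = 6.02 × 17 + 1.76 = 104.10 dB.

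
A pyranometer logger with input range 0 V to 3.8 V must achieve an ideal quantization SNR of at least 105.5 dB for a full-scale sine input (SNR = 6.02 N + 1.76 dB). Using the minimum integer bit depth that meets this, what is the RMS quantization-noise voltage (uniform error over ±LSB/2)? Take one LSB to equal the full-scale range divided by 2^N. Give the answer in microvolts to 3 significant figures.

4.18 µV

Range is 3.8 V.
Required N = ⌈(105.5 − 1.76)/6.02⌉ = ⌈17.233⌉ = 18.
Step size = 3.8/262144 V = 14.496 µV.
σ_q = LSB/√12 = 14.496 µV/3.4641 = 4.18 µV.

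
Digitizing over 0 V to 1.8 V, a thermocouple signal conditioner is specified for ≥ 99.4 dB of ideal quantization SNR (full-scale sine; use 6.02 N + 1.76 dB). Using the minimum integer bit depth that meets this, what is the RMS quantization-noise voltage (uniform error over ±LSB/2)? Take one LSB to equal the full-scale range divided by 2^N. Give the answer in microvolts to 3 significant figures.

3.96 µV

Span = 1.8 V.
Solving 6.02 N ≥ 99.4 − 1.76: N ≥ 16.219. Round up → N = 17.
LSB = 1.8 V ÷ 2^17 = 1.8/131072 V = 13.733 µV.
V_rms = LSB/√12 = 3.96 µV.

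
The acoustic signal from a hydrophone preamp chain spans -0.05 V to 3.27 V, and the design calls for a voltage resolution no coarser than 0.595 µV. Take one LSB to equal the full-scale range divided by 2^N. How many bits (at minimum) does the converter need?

23 bits

Span: 3.27 V − (-0.05 V) = 3.32 V.
Required number of levels: 3.32/0.595 µV = 5.5798e6; smallest N with 2^N ≥ that is 23.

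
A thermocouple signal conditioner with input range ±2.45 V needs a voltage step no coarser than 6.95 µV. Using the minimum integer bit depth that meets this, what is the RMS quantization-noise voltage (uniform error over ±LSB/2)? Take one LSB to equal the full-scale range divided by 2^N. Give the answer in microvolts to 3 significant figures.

1.35 µV

Range = 2.45 − (-2.45) = 4.9 V.
Need 2^N ≥ 4.9 V / 6.95 µV = 705000 → N_min = 20.
LSB = 4.9 V / 2^20 = 4.6730 µV.
σ_q = LSB/√12 = 4.6730 µV/3.4641 = 1.35 µV.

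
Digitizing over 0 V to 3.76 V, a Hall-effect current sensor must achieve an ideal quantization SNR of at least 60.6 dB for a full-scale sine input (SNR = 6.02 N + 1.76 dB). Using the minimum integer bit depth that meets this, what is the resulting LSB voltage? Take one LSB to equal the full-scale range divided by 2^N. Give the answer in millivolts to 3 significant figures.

3.67 mV

Full-scale range = 3.76 V.
N ≥ (60.6 − 1.76)/6.02 = 9.774 → N_min = 10.
One LSB is 3.76 V / 1024 = 3.67 mV.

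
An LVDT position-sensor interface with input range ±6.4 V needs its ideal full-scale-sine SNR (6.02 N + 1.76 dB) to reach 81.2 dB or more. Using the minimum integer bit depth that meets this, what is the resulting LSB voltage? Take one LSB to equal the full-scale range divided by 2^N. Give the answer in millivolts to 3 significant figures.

Range = 6.4 − (-6.4) = 12.8 V.
Solving 6.02 N ≥ 81.2 − 1.76: N ≥ 13.196. Round up → N = 14.
LSB = 12.8 V ÷ 2^14 = 12.8/16384 V = 0.781 mV.

0.781 mV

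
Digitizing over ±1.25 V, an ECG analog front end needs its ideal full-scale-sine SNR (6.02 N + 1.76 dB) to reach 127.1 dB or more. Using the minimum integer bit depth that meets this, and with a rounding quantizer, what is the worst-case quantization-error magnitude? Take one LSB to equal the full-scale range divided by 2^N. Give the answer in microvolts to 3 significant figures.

0.596 µV

The full-scale span is 1.25 − (-1.25) = 2.5 V.
Required N = ⌈(127.1 − 1.76)/6.02⌉ = ⌈20.821⌉ = 21.
Step size = 2.5/2097152 V = 1.1921 µV.
Half an LSB is 0.596 µV.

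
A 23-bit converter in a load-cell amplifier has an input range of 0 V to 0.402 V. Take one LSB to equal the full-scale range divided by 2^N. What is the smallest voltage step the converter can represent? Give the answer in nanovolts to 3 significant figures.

Span = 0.402 V.
2^23 = 8388608 levels.
Step size = 0.402/8388608 V = 47.9 nV.

47.9 nV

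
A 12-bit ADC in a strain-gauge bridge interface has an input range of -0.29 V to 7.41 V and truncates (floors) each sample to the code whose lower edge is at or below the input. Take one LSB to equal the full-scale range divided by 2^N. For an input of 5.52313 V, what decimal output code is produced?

The full-scale span is 7.41 − (-0.29) = 7.7 V. LSB = 7.7 V / 2^12 ≈ 1.880 mV.
(V_in − V_min) × 2^12/range = (5.52313 − (-0.29)) × 4096/7.7 = 3092.283.
Floor → code = 3092.

3092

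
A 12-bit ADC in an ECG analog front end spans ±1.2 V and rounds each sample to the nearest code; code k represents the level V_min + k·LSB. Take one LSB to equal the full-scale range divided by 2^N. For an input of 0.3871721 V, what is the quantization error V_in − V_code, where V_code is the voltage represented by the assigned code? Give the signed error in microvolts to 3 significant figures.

The full-scale span is 1.2 − (-1.2) = 2.4 V. LSB = 2.4 V / 2^12 ≈ 0.5859 mV.
(V_in − V_min)/LSB = (0.3871721 − (-1.2)) × 4096/2.4 = 2708.7737 → nearest code k = 2709.
Reconstructed level: -1.2 + 2709 × 2.4/4096 V = 0.3873046875 V.
V_in − V_code = 0.3871721 − (0.3873046875) = −133 µV.

−133 µV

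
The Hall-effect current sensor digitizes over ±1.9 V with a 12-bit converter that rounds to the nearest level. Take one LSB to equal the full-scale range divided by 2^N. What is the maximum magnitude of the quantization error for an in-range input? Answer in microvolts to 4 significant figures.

463.9 µV

The full-scale span is 1.9 − (-1.9) = 3.8 V.
LSB = 3.8 V / 2^12 = 0.927734 mV.
Worst-case error for round-to-nearest is half an LSB: 463.9 µV.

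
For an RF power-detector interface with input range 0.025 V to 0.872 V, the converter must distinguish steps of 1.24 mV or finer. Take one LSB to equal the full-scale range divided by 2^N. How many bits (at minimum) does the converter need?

Span: 0.872 V − (0.025 V) = 0.847 V.
Need 2^N ≥ 0.847 V / 1.24 mV = 683.1 → N_min = 10.

10 bits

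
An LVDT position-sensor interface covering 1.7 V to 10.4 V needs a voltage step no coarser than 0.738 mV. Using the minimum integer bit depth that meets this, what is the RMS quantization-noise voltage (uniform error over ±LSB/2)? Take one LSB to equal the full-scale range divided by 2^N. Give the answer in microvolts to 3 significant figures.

The full-scale span is 10.4 − (1.7) = 8.7 V.
Levels needed ≥ 8.7/0.738 mV = 11790. 2^14 = 16384 suffices, so N_min = 14.
Step size = 8.7/16384 V = 0.53101 mV.
RMS noise = LSB/√12 = 153 µV.

153 µV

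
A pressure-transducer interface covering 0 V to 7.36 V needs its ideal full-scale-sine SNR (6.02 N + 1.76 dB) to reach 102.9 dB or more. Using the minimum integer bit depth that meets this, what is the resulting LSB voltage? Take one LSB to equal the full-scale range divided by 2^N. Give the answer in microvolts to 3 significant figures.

Range is 7.36 V.
6.02 N + 1.76 ≥ 102.9 gives N ≥ 16.801, so the minimum integer is 17.
One LSB is 7.36 V / 131072 = 56.2 µV.

56.2 µV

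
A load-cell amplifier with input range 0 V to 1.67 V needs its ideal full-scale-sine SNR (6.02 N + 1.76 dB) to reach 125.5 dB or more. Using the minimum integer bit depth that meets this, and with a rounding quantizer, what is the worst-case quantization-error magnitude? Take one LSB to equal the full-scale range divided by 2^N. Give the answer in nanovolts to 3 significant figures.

398 nV

V_FS = 1.67 V.
6.02 N + 1.76 ≥ 125.5 gives N ≥ 20.555, so the minimum integer is 21.
LSB = 1.67 V ÷ 2^21 = 1.67/2097152 V = 0.79632 µV.
Half an LSB is 398 nV.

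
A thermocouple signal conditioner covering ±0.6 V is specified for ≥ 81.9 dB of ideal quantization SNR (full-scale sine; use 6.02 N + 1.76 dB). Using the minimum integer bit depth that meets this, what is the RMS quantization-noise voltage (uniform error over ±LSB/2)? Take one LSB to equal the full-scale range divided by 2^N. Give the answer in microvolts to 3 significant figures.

The full-scale span is 0.6 − (-0.6) = 1.2 V.
6.02 N + 1.76 ≥ 81.9 gives N ≥ 13.312, so the minimum integer is 14.
LSB = 1.2 V / 2^14 = 73.242 µV.
σ_q = LSB/√12 = 73.242 µV/3.4641 = 21.1 µV.

21.1 µV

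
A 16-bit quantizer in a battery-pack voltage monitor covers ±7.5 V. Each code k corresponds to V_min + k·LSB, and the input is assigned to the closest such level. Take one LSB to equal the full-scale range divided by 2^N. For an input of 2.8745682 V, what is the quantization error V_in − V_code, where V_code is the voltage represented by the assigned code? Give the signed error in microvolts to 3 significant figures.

+41.2 µV

Span: 7.5 V − (-7.5 V) = 15 V. LSB = 15 V / 2^16 ≈ 228.9 µV.
(V_in − V_min)/LSB = (2.8745682 − (-7.5)) × 65536/15 = 45327.1801 → nearest code k = 45327.
V_code = V_min + k × range/2^16 = -7.5 + 45327 × 15/65536 = 2.8745269775 V.
V_in − V_code = 2.8745682 − (2.8745269775) = +41.2 µV.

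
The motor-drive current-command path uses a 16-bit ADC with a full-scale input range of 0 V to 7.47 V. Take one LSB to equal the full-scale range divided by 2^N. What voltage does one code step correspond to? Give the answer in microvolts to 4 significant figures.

Span = 7.47 V.
There are 2^16 = 65536 steps.
One LSB is 7.47 V / 65536 = 114.0 µV.

114.0 µV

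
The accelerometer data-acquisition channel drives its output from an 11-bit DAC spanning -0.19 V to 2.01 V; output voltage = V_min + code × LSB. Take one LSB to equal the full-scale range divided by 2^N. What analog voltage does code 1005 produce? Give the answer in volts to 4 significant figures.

0.8896 V

Full-scale range = 2.01 V − (-0.19 V) = 2.2 V. LSB = 2.2 V / 2^11.
Output = V_min + (1005/2048) × range = -0.19 + 0.490723 × 2.2 V
      = -0.19 + 1.07959 = 0.889590 V.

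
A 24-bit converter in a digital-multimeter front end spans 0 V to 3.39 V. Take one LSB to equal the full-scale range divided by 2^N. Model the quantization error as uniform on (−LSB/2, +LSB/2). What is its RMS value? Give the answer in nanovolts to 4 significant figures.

Span = 3.39 V.
One LSB is 3.39 V / 16777216 = 202.060 nV.
V_rms = LSB/√12 = 202.060 nV / √12 = 58.33 nV.

58.33 nV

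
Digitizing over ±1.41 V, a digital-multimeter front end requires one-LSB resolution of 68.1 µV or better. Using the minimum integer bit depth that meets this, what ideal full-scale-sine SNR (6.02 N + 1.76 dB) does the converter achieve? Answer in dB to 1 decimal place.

98.1 dB

Span: 1.41 V − (-1.41 V) = 2.82 V.
Levels needed ≥ 2.82/68.1 µV = 41410. 2^16 = 65536 suffices, so N_min = 16.
6.02(16) + 1.76 = 98.08 dB.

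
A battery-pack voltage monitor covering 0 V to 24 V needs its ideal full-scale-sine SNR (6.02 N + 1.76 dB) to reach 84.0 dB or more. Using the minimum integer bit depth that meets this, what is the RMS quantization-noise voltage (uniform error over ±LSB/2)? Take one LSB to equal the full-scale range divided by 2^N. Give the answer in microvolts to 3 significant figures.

Range is 24 V.
Solving 6.02 N ≥ 84.0 − 1.76: N ≥ 13.661. Round up → N = 14.
LSB = 24 V ÷ 2^14 = 24/16384 V = 1.4648 mV.
σ_q = LSB/√12 = 1.4648 mV/3.4641 = 423 µV.

423 µV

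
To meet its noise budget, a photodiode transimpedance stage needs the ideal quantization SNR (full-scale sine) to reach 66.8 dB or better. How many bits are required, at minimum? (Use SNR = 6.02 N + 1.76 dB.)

Required N = ⌈(66.8 − 1.76)/6.02⌉ = ⌈10.804⌉ = 11.

11 bits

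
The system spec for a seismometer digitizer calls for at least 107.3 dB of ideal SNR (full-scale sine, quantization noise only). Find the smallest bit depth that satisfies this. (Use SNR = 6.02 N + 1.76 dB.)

18 bits

6.02 N + 1.76 ≥ 107.3 gives N ≥ 17.532, so the minimum integer is 18.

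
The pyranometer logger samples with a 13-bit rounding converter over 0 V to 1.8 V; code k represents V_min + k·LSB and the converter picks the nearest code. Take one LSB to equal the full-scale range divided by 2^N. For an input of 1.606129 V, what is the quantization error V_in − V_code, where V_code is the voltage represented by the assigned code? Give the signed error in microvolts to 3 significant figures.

−72.2 µV

Span = 1.8 V. LSB = 1.8 V / 2^13 ≈ 219.7 µV.
(1.606129 − (0)) / LSB = 1.606129 × 8192/1.8 = 7309.6715. Nearest integer: k = 7310.
V_code = V_min + k × range/2^13 = 0 + 7310 × 1.8/8192 = 1.606201172 V.
Error = V_in − V_code = 1.606129 − (1.606201172) = −72.2 µV.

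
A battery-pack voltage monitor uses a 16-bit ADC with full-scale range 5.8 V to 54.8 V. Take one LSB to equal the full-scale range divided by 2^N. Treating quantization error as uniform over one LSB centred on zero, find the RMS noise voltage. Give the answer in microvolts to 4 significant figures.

Full-scale range = 54.8 V − (5.8 V) = 49 V.
LSB = 49 V ÷ 2^16 = 49/65536 V = 0.747681 mV.
σ_q = LSB/√12 = 0.747681 mV/3.4641 = 215.8 µV.

215.8 µV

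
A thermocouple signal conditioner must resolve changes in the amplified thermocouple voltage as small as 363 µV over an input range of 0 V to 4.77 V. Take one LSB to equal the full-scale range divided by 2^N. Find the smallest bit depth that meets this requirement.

14 bits

Full-scale range = 4.77 V.
Need 2^N ≥ 4.77 V / 363 µV = 13140 → N_min = 14.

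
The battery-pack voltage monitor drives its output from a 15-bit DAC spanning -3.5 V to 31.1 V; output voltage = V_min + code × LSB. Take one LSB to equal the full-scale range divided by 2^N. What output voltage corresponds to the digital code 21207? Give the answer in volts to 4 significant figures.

Full-scale range = 31.1 V − (-3.5 V) = 34.6 V. LSB = 34.6 V / 2^15.
Output = V_min + (21207/32768) × range = -3.5 + 0.647186 × 34.6 V
      = -3.5 + 22.3926 = 18.8926 V.

18.89 V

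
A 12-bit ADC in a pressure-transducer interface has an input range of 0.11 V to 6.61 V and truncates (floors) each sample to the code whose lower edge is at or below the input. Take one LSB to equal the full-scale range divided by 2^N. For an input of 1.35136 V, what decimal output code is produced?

The full-scale span is 6.61 − (0.11) = 6.5 V. LSB = 6.5 V / 2^12 ≈ 1.587 mV.
V_in − V_min = 1.35136 − (0.11) = 1.24136 V.
Divide by LSB: 1.24136 × 4096/6.5 = 782.2478.
Truncating gives code 782.

782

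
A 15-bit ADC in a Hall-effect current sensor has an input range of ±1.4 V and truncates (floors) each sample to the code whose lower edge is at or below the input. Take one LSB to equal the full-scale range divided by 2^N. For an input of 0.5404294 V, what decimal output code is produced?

Span: 1.4 V − (-1.4 V) = 2.8 V. LSB = 2.8 V / 2^15 ≈ 85.45 µV.
V_in − V_min = 0.5404294 − (-1.4) = 1.9404294 V.
Divide by LSB: 1.9404294 × 32768/2.8 = 22708.5681.
Truncating gives code 22708.

22708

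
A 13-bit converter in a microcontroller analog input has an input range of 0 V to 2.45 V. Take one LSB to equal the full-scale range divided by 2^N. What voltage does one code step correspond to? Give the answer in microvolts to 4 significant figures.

Span = 2.45 V.
Number of codes = 2^13 = 8192.
Step size = 2.45/8192 V = 299.1 µV.

299.1 µV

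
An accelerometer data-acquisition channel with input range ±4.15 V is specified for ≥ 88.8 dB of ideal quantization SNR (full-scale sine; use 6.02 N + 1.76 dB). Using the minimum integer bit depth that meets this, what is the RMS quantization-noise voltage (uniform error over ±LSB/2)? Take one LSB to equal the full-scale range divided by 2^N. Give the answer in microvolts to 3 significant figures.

Range = 4.15 − (-4.15) = 8.3 V.
6.02 N + 1.76 ≥ 88.8 gives N ≥ 14.458, so the minimum integer is 15.
One LSB is 8.3 V / 32768 = 253.30 µV.
σ_q = LSB/√12 = 253.30 µV/3.4641 = 73.1 µV.

73.1 µV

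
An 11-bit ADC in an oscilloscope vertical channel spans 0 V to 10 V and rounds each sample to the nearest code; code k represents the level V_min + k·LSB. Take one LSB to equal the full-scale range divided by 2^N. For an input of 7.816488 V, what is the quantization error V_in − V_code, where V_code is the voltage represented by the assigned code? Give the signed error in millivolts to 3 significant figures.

Range is 10 V. LSB = 10 V / 2^11 ≈ 4.883 mV.
(7.816488 − (0)) / LSB = 7.816488 × 2048/10 = 1600.8167. Nearest integer: k = 1601.
V_code = 0 + (1601/2048) × 10 = 7.817382813 V.
Error = V_in − V_code = 7.816488 − (7.817382813) = −0.895 mV.

−0.895 mV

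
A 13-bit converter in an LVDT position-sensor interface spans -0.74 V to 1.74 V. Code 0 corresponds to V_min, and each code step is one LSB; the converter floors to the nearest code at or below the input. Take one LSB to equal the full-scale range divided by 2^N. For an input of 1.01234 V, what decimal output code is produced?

5788

Span: 1.74 V − (-0.74 V) = 2.48 V. LSB = 2.48 V / 2^13 ≈ 302.7 µV.
(V_in − V_min) × 2^13/range = (1.01234 − (-0.74)) × 8192/2.48 = 5788.375.
Floor → code = 5788.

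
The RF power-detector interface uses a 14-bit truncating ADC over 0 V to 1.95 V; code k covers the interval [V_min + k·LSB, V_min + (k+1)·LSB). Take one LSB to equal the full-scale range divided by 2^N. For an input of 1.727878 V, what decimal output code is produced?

14517

Full-scale range = 1.95 V. LSB = 1.95 V / 2^14 ≈ 119.0 µV.
V_in − V_min = 1.727878 − (0) = 1.727878 V.
Divide by LSB: 1.727878 × 16384/1.95 = 14517.7196.
Truncating gives code 14517.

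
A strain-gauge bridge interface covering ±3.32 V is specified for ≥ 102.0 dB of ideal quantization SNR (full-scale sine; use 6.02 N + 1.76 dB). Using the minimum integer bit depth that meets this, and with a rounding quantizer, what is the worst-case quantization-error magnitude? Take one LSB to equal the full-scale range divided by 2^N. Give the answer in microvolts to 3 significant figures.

25.3 µV

Span: 3.32 V − (-3.32 V) = 6.64 V.
6.02 N + 1.76 ≥ 102.0 gives N ≥ 16.651, so the minimum integer is 17.
LSB = 6.64 V / 2^17 = 50.659 µV.
Max error for round-to-nearest is LSB/2 = 25.3 µV.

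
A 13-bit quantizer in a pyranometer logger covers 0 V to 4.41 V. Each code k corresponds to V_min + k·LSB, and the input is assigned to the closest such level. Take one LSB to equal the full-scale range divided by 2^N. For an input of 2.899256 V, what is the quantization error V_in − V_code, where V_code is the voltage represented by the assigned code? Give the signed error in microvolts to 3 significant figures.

−190 µV

V_FS = 4.41 V. LSB = 4.41 V / 2^13 ≈ 0.5383 mV.
(2.899256 − (0)) / LSB = 2.899256 × 8192/4.41 = 5385.6474. Nearest integer: k = 5386.
Reconstructed level: 0 + 5386 × 4.41/8192 V = 2.899445801 V.
e = 2.899256 − (2.899445801) = −190 µV.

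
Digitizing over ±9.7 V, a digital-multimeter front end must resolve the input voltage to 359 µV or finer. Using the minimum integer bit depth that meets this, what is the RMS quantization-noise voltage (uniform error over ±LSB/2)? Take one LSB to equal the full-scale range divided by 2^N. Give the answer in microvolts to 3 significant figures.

85.5 µV

Range = 9.7 − (-9.7) = 19.4 V.
Need 2^N ≥ 19.4 V / 359 µV = 54040 → N_min = 16.
Step size = 19.4/65536 V = 296.02 µV.
σ_q = LSB/√12 = 296.02 µV/3.4641 = 85.5 µV.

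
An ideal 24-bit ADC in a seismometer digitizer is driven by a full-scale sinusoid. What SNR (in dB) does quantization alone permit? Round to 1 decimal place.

146.2 dB

Ideal quantization SNR: 6.02 × 24 + 1.76 dB = 146.2 dB.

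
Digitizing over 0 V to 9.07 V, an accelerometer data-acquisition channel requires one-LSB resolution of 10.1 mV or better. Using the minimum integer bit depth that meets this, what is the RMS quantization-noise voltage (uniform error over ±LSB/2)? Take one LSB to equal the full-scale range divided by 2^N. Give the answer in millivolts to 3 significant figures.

Full-scale range = 9.07 V.
Need 2^N ≥ 9.07 V / 10.1 mV = 898.0 → N_min = 10.
Step size = 9.07/1024 V = 8.8574 mV.
σ_q = LSB/√12 = 8.8574 mV/3.4641 = 2.56 mV.

2.56 mV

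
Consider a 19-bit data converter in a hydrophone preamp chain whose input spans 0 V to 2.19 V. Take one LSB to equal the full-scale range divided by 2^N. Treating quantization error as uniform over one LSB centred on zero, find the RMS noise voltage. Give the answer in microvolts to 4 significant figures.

Range is 2.19 V.
LSB = 2.19 V ÷ 2^19 = 2.19/524288 V = 4.17709 µV.
For a uniform distribution on [−LSB/2, +LSB/2], V_rms = LSB/√12 = 4.17709 µV/3.4641 = 1.206 µV.

1.206 µV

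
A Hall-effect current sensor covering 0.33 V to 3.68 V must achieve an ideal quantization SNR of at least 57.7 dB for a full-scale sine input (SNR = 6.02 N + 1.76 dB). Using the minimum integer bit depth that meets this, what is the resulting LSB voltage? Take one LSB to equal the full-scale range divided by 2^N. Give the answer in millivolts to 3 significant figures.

3.27 mV

The full-scale span is 3.68 − (0.33) = 3.35 V.
Required N = ⌈(57.7 − 1.76)/6.02⌉ = ⌈9.292⌉ = 10.
LSB = 3.35 V / 2^10 = 3.27 mV.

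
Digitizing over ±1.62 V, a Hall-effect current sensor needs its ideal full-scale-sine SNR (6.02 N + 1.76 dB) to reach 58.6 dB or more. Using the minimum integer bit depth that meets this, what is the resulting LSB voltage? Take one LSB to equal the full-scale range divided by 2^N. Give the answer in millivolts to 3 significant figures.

The full-scale span is 1.62 − (-1.62) = 3.24 V.
Solving 6.02 N ≥ 58.6 − 1.76: N ≥ 9.442. Round up → N = 10.
LSB = 3.24 V ÷ 2^10 = 3.24/1024 V = 3.16 mV.

3.16 mV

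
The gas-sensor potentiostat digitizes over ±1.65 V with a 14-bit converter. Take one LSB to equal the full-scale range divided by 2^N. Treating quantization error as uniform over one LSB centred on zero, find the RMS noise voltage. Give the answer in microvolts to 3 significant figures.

58.1 µV

The full-scale span is 1.65 − (-1.65) = 3.3 V.
LSB = 3.3 V ÷ 2^14 = 3.3/16384 V = 201.42 µV.
σ_q = LSB/√12 = 201.42 µV/3.4641 = 58.1 µV.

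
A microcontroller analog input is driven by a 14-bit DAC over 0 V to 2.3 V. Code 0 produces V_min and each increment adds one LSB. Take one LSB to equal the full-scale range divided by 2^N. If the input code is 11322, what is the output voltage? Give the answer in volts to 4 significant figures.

1.589 V

Range is 2.3 V. LSB = 2.3 V / 2^14.
V_out = 0 + 11322 × (2.3/16384) V
      = 0 V + 1.58939 V = 1.58939 V.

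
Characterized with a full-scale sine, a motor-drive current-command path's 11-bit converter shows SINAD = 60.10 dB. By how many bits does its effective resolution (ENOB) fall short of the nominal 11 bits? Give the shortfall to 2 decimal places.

ENOB = (SINAD − 1.76)/6.02 = (60.10 − 1.76)/6.02 = 9.6910 bits.
Lost resolution: 11 − 9.6910 = 1.3090 bits.

1.31 bits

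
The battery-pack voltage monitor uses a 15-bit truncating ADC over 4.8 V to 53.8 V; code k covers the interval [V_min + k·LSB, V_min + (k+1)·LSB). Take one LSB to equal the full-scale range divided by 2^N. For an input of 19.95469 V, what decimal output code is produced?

10134

The full-scale span is 53.8 − (4.8) = 49 V. LSB = 49 V / 2^15 ≈ 1.495 mV.
V_in − V_min = 19.95469 − (4.8) = 15.15469 V.
Divide by LSB: 15.15469 × 32768/49 = 10134.4670.
Truncating gives code 10134.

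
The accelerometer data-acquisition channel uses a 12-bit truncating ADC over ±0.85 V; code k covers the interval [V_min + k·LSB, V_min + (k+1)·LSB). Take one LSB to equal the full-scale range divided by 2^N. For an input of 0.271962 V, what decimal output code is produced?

2703

Range = 0.85 − (-0.85) = 1.7 V. LSB = 1.7 V / 2^12 ≈ 415.0 µV.
code = ⌊(V_in − V_min)/LSB⌋ = ⌊(V_in − V_min) × 2^12 / range⌋
     = ⌊(0.271962 − (-0.85)) × 4096 / 1.7⌋ = ⌊1.121962 × 4096/1.7⌋
     = ⌊2703.268⌋ = 2703.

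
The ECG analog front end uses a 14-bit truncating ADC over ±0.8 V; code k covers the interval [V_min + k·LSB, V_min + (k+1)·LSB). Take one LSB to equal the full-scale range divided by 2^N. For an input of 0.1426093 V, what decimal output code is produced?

9652

Span: 0.8 V − (-0.8 V) = 1.6 V. LSB = 1.6 V / 2^14 ≈ 97.66 µV.
code = ⌊(V_in − V_min)/LSB⌋ = ⌊(V_in − V_min) × 2^14 / range⌋
     = ⌊(0.1426093 − (-0.8)) × 16384 / 1.6⌋ = ⌊0.9426093 × 16384/1.6⌋
     = ⌊9652.319⌋ = 9652.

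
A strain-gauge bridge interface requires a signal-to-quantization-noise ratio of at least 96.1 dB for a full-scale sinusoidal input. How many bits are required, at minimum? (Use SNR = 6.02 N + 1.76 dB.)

16 bits

Required N = ⌈(96.1 − 1.76)/6.02⌉ = ⌈15.671⌉ = 16.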